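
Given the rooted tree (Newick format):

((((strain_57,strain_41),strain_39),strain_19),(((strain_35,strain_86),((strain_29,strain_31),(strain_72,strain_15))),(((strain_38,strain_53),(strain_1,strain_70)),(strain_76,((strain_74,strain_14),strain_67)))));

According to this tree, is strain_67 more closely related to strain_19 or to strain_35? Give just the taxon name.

The MRCA of strain_67 and strain_35 subtends (((strain_35,strain_86),((strain_29,strain_31),(strain_72,strain_15))),(((strain_38,strain_53),(strain_1,strain_70)),(strain_76,((strain_74,strain_14),strain_67)))) (14 taxa).
The MRCA of strain_67 and strain_19 is the root, subtending the entire tree (18 taxa).
The first is nested inside the second, so strain_67 shares a more recent common ancestor with strain_35.

strain_35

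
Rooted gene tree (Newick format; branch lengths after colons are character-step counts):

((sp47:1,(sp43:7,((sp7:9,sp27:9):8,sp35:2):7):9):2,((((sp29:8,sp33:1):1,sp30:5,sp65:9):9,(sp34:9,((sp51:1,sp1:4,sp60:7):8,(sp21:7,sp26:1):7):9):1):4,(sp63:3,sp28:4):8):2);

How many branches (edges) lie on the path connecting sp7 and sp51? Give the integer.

11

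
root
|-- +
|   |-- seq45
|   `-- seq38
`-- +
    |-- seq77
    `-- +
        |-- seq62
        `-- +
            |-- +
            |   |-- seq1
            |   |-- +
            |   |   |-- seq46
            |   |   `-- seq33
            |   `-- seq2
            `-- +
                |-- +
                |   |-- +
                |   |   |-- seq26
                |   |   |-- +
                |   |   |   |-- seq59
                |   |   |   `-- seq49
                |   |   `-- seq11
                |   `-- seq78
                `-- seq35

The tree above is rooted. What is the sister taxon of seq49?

seq49 attaches to the tree at the node subtending (seq59,seq49).
The other lineage descending from that same node — the sister group — is the single tip seq59.

seq59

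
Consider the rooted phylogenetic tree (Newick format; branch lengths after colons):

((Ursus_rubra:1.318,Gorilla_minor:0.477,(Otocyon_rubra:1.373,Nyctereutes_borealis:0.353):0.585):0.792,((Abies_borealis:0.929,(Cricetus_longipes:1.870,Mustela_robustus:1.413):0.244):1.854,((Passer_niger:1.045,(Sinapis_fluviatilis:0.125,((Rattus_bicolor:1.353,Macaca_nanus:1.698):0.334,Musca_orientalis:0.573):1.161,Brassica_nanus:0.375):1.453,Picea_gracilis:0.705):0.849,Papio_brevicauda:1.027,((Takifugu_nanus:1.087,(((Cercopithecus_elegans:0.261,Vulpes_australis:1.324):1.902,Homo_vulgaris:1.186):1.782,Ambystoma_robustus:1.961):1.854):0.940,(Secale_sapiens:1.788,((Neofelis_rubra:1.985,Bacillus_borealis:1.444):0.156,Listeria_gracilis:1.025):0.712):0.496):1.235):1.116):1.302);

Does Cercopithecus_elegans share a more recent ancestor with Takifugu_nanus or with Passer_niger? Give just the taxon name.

The MRCA of Cercopithecus_elegans and Takifugu_nanus subtends (Takifugu_nanus,(((Cercopithecus_elegans,Vulpes_australis),Homo_vulgaris),Ambystoma_robustus)) (5 taxa).
The MRCA of Cercopithecus_elegans and Passer_niger subtends ((Passer_niger,(Sinapis_fluviatilis,((Rattus_bicolor,Macaca_nanus),Musca_orientalis),Brassica_nanus),Picea_gracilis),Papio_brevicauda,((Takifugu_nanus,(((Cercopithecus_elegans,Vulpes_australis),Homo_vulgaris),Ambystoma_robustus)),(Secale_sapiens,((Neofelis_rubra,Bacillus_borealis),Listeria_gracilis)))) (17 taxa).
The first is nested inside the second, so Cercopithecus_elegans shares a more recent common ancestor with Takifugu_nanus.

Takifugu_nanus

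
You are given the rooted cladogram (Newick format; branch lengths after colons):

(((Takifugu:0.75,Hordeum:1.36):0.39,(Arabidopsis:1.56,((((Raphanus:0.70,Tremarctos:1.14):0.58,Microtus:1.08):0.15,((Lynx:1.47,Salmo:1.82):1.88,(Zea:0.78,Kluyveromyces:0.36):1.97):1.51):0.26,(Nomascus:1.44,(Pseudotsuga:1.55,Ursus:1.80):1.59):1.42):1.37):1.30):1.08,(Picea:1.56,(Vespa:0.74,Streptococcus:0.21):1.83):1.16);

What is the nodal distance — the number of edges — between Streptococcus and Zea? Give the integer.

The MRCA of Streptococcus and Zea is the root of the tree.
From Streptococcus up to that node: 3 branches. From Zea up to the same node: 7 branches. Total: 3 + 7 = 10.

10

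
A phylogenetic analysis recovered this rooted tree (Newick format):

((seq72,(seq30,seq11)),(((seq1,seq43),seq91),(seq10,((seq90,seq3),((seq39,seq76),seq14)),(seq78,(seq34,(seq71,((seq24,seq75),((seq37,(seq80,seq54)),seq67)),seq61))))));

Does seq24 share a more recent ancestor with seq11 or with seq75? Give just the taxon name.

seq75

The MRCA of seq24 and seq75 subtends (seq24,seq75) (2 taxa).
The MRCA of seq24 and seq11 is the root, subtending the entire tree (22 taxa).
The first is nested inside the second, so seq24 shares a more recent common ancestor with seq75.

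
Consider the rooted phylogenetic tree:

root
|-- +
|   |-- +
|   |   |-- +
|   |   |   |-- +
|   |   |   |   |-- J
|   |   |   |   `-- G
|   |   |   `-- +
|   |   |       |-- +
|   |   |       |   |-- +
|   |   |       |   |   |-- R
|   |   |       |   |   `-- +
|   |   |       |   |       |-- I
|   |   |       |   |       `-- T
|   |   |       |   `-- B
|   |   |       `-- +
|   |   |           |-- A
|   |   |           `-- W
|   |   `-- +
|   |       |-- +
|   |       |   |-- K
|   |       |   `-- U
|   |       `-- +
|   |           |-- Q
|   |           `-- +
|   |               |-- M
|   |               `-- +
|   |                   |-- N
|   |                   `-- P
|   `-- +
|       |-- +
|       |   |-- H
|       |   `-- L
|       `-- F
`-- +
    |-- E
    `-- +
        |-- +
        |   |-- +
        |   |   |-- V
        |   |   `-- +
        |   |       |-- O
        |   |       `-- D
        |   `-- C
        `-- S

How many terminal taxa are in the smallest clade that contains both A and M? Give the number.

The MRCA of A and M is the node subtending (((J,G),(((R,(I,T)),B),(A,W))),((K,U),(Q,(M,(N,P))))).
That clade contains 14 terminal taxa: A, B, G, I, J, K, M, N, P, Q, R, T, U, W.

14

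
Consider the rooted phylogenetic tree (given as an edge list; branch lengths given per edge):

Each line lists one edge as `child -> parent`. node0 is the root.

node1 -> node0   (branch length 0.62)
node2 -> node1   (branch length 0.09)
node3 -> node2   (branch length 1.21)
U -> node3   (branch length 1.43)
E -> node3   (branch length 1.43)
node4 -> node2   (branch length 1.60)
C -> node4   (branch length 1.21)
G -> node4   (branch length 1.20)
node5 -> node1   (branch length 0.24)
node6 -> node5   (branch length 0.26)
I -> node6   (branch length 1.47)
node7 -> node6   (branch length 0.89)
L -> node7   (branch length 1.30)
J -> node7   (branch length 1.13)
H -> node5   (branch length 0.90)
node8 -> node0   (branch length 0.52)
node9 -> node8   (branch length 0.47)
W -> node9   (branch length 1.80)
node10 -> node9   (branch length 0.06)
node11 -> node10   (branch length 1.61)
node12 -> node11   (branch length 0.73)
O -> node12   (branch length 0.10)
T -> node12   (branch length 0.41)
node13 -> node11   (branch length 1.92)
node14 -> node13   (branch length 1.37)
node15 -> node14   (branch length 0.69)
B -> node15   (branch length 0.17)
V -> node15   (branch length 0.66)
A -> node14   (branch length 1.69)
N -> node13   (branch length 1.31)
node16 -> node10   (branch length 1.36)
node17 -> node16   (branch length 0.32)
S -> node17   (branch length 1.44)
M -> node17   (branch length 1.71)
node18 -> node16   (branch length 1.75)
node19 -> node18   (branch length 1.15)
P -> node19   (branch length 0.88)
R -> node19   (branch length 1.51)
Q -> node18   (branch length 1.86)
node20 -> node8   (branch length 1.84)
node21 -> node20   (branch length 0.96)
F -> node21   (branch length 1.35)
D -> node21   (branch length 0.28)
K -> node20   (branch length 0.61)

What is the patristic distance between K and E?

The path runs K → … → MRCA → … → E; the MRCA is the root of the tree.
Branch lengths along that path: 0.61 + 1.84 + 0.52 + 0.62 + 0.09 + 1.21 + 1.43 = 6.32.

6.32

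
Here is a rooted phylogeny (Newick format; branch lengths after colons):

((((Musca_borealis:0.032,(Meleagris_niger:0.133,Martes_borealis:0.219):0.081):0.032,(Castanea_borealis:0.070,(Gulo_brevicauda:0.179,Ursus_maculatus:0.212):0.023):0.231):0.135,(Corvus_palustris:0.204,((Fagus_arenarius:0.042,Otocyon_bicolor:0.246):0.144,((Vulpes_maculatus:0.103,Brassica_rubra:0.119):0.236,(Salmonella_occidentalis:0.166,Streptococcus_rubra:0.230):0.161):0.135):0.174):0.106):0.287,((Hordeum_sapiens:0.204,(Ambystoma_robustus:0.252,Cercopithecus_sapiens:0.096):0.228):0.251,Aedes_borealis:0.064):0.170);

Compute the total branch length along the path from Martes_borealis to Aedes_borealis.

0.988

The path runs Martes_borealis → … → MRCA → … → Aedes_borealis; the MRCA is the root of the tree.
Branch lengths along that path: 0.219 + 0.081 + 0.032 + 0.135 + 0.287 + 0.170 + 0.064 = 0.988.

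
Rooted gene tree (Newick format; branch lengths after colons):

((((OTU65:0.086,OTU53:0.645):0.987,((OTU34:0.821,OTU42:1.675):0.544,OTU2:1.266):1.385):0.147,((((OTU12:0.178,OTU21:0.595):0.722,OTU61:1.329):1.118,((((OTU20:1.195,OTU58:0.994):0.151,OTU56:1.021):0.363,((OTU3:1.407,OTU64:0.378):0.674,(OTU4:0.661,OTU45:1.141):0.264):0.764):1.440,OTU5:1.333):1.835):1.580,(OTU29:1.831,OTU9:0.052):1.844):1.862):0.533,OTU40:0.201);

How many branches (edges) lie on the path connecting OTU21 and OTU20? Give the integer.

8

The MRCA of OTU21 and OTU20 is the node subtending (((OTU12,OTU21),OTU61),((((OTU20,OTU58),OTU56),((OTU3,OTU64),(OTU4,OTU45))),OTU5)).
From OTU21 up to that node: 3 branches. From OTU20 up to the same node: 5 branches. Total: 3 + 5 = 8.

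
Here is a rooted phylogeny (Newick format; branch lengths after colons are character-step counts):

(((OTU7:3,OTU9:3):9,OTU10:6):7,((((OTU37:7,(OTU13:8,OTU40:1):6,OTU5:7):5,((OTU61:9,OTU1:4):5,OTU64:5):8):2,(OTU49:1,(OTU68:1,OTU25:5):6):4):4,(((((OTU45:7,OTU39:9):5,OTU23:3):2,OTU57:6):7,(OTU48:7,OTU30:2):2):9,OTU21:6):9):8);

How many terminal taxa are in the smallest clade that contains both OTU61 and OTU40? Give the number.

The MRCA of OTU61 and OTU40 is the node subtending ((OTU37,(OTU13,OTU40),OTU5),((OTU61,OTU1),OTU64)).
That clade contains 7 terminal taxa: OTU1, OTU13, OTU37, OTU40, OTU5, OTU61, OTU64.

7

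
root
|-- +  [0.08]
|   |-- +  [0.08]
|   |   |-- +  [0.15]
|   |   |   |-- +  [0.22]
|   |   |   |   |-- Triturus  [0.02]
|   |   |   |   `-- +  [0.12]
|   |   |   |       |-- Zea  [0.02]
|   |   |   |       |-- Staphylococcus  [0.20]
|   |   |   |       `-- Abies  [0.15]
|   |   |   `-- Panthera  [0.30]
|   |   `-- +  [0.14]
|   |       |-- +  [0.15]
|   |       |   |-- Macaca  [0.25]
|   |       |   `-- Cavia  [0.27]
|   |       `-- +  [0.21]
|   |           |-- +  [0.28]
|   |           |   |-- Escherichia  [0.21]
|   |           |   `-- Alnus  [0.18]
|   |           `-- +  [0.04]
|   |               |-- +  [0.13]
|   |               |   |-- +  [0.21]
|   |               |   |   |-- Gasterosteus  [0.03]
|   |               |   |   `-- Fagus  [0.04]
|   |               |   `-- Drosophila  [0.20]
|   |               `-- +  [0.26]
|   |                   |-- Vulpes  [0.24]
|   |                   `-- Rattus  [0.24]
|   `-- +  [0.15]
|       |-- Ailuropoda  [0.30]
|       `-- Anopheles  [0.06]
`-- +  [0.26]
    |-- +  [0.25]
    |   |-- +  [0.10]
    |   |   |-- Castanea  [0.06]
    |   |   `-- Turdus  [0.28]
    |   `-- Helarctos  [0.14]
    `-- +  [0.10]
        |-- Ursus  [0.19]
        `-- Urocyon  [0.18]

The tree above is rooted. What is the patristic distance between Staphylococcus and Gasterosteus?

The path runs Staphylococcus → … → MRCA → … → Gasterosteus; the MRCA is the node subtending (((Triturus,(Zea,Staphylococcus,Abies)),Panthera),((Macaca,Cavia),((Escherichia,Alnus),(((Gasterosteus,Fagus),Drosophila),(Vulpes,Rattus))))).
Branch lengths along that path: 0.20 + 0.12 + 0.22 + 0.15 + 0.14 + 0.21 + 0.04 + 0.13 + 0.21 + 0.03 = 1.45.

1.45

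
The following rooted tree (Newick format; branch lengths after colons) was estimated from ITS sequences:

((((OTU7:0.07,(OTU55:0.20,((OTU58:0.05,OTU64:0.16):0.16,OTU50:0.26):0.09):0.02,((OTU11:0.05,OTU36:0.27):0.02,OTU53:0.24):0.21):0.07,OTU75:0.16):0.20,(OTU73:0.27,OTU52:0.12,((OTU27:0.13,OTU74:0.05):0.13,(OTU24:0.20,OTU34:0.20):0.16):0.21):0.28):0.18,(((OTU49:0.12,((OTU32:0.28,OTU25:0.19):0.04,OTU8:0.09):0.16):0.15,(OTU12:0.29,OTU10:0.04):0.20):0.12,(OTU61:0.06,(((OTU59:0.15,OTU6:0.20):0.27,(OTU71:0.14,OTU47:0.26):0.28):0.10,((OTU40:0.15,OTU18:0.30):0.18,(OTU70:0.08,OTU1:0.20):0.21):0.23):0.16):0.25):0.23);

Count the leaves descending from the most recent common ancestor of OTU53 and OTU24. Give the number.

The MRCA of OTU53 and OTU24 is the node subtending (((OTU7,(OTU55,((OTU58,OTU64),OTU50)),((OTU11,OTU36),OTU53)),OTU75),(OTU73,OTU52,((OTU27,OTU74),(OTU24,OTU34)))).
That clade contains 15 terminal taxa: OTU11, OTU24, OTU27, OTU34, OTU36, OTU50, OTU52, OTU53, OTU55, OTU58, OTU64, OTU7, OTU73, OTU74, OTU75.

15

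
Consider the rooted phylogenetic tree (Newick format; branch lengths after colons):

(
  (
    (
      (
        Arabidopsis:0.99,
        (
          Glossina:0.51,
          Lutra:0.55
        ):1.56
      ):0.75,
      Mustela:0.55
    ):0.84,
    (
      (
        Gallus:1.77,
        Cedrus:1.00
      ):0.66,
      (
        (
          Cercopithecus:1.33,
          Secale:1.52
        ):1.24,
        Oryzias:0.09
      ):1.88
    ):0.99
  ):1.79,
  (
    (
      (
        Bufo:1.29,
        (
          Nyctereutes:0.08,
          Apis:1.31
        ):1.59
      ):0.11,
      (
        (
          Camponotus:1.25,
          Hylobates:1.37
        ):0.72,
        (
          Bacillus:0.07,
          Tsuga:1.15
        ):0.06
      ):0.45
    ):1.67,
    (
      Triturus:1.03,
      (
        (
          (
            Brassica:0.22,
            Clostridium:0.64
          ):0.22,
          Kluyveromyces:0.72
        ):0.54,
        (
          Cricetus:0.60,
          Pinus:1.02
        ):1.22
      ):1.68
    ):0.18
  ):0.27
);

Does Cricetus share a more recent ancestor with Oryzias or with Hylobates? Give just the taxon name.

The MRCA of Cricetus and Hylobates subtends (((Bufo,(Nyctereutes,Apis)),((Camponotus,Hylobates),(Bacillus,Tsuga))),(Triturus,(((Brassica,Clostridium),Kluyveromyces),(Cricetus,Pinus)))) (13 taxa).
The MRCA of Cricetus and Oryzias is the root, subtending the entire tree (22 taxa).
The first is nested inside the second, so Cricetus shares a more recent common ancestor with Hylobates.

Hylobates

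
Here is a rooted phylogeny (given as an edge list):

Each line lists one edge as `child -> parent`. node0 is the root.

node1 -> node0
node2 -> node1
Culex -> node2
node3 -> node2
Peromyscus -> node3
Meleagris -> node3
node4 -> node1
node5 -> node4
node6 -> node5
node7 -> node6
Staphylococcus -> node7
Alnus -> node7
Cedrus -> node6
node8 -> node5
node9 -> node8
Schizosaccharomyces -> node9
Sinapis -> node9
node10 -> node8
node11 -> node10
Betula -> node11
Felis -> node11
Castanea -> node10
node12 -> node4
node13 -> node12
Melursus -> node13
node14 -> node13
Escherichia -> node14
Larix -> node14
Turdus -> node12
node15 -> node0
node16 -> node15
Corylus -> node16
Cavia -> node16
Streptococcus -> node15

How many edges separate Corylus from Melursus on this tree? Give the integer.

8

The MRCA of Corylus and Melursus is the root of the tree.
From Corylus up to that node: 3 branches. From Melursus up to the same node: 5 branches. Total: 3 + 5 = 8.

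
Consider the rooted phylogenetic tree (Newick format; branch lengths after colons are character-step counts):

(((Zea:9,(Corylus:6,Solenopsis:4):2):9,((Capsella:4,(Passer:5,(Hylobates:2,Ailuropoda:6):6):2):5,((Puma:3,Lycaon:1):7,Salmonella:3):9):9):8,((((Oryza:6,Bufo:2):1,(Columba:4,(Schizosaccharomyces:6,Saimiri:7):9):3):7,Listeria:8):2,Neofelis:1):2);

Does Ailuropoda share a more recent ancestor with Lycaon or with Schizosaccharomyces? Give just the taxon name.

Lycaon

The MRCA of Ailuropoda and Lycaon subtends ((Capsella,(Passer,(Hylobates,Ailuropoda))),((Puma,Lycaon),Salmonella)) (7 taxa).
The MRCA of Ailuropoda and Schizosaccharomyces is the root, subtending the entire tree (17 taxa).
The first is nested inside the second, so Ailuropoda shares a more recent common ancestor with Lycaon.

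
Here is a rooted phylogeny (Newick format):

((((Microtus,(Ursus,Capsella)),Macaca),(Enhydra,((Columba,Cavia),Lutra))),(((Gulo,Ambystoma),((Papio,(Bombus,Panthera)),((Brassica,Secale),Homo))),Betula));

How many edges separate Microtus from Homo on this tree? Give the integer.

9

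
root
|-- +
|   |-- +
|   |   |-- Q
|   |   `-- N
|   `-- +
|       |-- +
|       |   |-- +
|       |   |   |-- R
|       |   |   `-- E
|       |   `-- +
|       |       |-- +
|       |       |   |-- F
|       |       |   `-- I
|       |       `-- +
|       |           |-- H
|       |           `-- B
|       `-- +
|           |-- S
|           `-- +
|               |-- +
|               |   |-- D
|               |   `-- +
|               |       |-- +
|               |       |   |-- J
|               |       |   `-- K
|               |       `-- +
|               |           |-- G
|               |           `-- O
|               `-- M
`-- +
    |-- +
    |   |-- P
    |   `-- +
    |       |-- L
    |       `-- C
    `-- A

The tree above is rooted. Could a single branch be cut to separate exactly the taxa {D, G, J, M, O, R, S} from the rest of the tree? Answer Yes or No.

The MRCA of the listed taxa subtends (((R,E),((F,I),(H,B))),(S,((D,((J,K),(G,O))),M))).
That clade also contains B, E, F, H, I, K, which are not in the proposed group, so the group is not monophyletic.

No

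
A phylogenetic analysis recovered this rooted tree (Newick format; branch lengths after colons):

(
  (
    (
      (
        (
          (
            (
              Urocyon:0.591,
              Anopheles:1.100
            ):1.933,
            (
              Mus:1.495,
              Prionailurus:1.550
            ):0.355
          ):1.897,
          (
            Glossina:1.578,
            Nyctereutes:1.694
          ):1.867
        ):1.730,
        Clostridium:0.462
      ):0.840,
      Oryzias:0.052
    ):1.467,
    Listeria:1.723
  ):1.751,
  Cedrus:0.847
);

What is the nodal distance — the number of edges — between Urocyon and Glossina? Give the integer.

5

The MRCA of Urocyon and Glossina is the node subtending (((Urocyon,Anopheles),(Mus,Prionailurus)),(Glossina,Nyctereutes)).
From Urocyon up to that node: 3 branches. From Glossina up to the same node: 2 branches. Total: 3 + 2 = 5.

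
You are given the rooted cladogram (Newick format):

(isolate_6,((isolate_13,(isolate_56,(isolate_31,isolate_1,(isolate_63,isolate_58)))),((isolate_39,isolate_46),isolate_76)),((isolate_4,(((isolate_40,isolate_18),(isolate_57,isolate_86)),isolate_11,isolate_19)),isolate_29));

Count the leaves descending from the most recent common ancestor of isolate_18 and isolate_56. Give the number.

The MRCA of isolate_18 and isolate_56 is the root, so the clade is the entire tree.
That clade contains 18 terminal taxa: isolate_1, isolate_11, isolate_13, isolate_18, isolate_19, isolate_29, isolate_31, isolate_39, isolate_4, isolate_40, isolate_46, isolate_56, isolate_57, isolate_58, isolate_6, isolate_63, isolate_76, isolate_86.

18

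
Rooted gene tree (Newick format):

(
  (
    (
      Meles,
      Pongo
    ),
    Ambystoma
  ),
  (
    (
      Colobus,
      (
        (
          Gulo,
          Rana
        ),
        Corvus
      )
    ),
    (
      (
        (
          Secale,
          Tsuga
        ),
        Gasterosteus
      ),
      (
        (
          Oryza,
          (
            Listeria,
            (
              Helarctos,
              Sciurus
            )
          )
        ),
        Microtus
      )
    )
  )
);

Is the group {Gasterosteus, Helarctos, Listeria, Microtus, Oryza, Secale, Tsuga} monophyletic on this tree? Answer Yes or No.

The MRCA of the listed taxa subtends (((Secale,Tsuga),Gasterosteus),((Oryza,(Listeria,(Helarctos,Sciurus))),Microtus)).
That clade also contains Sciurus, which is not in the proposed group, so the group is not monophyletic.

No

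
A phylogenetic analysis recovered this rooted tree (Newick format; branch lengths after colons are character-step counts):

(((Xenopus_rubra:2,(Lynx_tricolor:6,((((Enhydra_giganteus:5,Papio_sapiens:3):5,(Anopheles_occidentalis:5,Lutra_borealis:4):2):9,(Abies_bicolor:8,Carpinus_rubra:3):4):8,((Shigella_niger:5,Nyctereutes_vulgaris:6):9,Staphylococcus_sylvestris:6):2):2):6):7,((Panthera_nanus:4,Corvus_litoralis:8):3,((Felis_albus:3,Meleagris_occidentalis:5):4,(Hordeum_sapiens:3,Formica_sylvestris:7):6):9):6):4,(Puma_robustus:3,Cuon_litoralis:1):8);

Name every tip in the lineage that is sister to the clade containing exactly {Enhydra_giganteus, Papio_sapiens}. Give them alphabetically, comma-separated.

The clade containing exactly {Enhydra_giganteus, Papio_sapiens} attaches to the tree at the node subtending ((Enhydra_giganteus,Papio_sapiens),(Anopheles_occidentalis,Lutra_borealis)).
The other lineage descending from that same node — the sister group — is (Anopheles_occidentalis,Lutra_borealis); its 2 tips in alphabetical order are the answer.

Anopheles_occidentalis, Lutra_borealis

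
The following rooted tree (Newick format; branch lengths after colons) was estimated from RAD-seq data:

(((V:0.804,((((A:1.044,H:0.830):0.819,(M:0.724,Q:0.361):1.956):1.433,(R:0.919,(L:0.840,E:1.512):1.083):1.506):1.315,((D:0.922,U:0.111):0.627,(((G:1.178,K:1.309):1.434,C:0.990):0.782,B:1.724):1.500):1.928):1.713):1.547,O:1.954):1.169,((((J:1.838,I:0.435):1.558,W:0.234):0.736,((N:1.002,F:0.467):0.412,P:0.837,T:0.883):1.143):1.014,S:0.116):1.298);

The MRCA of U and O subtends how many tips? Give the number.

The MRCA of U and O is the node subtending ((V,((((A,H),(M,Q)),(R,(L,E))),((D,U),(((G,K),C),B)))),O).
That clade contains 15 terminal taxa: A, B, C, D, E, G, H, K, L, M, O, Q, R, U, V.

15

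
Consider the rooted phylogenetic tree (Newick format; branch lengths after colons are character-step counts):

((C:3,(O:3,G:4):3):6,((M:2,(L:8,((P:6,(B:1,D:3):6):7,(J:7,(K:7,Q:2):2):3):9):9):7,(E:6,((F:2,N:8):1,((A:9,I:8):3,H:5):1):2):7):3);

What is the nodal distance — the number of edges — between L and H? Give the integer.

7

The MRCA of L and H is the node subtending ((M,(L,((P,(B,D)),(J,(K,Q))))),(E,((F,N),((A,I),H)))).
From L up to that node: 3 branches. From H up to the same node: 4 branches. Total: 3 + 4 = 7.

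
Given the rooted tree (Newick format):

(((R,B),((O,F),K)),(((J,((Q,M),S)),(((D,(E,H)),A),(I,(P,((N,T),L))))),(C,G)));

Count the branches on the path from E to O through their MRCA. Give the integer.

11

The MRCA of E and O is the root of the tree.
From E up to that node: 7 branches. From O up to the same node: 4 branches. Total: 7 + 4 = 11.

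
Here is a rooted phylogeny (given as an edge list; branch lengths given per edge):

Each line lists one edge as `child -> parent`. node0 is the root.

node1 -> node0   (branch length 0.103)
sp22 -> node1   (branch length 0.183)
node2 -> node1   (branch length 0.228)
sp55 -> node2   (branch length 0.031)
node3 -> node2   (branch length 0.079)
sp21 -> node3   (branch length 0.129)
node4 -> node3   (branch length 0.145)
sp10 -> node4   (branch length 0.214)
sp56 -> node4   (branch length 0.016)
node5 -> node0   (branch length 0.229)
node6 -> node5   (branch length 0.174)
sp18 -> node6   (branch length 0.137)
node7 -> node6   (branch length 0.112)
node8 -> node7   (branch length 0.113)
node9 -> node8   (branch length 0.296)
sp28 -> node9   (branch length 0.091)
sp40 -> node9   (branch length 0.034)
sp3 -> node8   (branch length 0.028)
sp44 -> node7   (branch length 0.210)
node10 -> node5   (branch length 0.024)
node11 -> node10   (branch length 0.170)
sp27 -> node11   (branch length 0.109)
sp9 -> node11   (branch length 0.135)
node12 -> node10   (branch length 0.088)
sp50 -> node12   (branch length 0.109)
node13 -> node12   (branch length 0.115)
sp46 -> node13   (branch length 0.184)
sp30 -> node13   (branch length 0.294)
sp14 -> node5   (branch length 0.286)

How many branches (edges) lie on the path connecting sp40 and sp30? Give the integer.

9

The MRCA of sp40 and sp30 is the node subtending ((sp18,(((sp28,sp40),sp3),sp44)),((sp27,sp9),(sp50,(sp46,sp30))),sp14).
From sp40 up to that node: 5 branches. From sp30 up to the same node: 4 branches. Total: 5 + 4 = 9.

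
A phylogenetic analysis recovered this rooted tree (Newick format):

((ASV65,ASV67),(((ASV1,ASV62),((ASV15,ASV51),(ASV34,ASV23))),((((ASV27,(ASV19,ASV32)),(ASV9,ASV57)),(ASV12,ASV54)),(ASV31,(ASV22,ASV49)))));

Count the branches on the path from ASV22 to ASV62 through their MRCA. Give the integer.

The MRCA of ASV22 and ASV62 is the node subtending (((ASV1,ASV62),((ASV15,ASV51),(ASV34,ASV23))),((((ASV27,(ASV19,ASV32)),(ASV9,ASV57)),(ASV12,ASV54)),(ASV31,(ASV22,ASV49)))).
From ASV22 up to that node: 4 branches. From ASV62 up to the same node: 3 branches. Total: 4 + 3 = 7.

7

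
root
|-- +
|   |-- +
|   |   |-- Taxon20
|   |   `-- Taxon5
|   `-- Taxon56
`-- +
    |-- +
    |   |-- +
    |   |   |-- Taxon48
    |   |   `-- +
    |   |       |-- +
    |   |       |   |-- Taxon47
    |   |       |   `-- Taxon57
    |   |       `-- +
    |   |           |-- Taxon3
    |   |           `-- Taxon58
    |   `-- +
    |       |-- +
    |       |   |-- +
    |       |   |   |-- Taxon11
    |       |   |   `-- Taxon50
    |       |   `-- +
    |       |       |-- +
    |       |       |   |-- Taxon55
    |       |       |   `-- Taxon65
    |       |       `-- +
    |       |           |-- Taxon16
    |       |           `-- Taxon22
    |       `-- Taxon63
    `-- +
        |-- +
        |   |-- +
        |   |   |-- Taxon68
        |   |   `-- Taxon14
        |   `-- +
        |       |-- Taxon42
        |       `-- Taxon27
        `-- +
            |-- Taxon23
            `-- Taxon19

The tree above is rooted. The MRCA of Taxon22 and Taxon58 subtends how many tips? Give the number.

12

The MRCA of Taxon22 and Taxon58 is the node subtending ((Taxon48,((Taxon47,Taxon57),(Taxon3,Taxon58))),(((Taxon11,Taxon50),((Taxon55,Taxon65),(Taxon16,Taxon22))),Taxon63)).
That clade contains 12 terminal taxa: Taxon11, Taxon16, Taxon22, Taxon3, Taxon47, Taxon48, Taxon50, Taxon55, Taxon57, Taxon58, Taxon63, Taxon65.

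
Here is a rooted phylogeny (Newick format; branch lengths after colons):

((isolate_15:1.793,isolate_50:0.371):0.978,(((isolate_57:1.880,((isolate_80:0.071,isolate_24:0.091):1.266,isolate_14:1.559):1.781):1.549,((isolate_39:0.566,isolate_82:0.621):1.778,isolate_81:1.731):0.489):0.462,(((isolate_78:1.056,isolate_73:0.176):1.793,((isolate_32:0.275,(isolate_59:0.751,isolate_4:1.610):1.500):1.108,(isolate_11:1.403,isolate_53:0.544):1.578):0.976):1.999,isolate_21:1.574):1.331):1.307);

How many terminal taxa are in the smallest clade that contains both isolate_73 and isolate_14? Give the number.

15

The MRCA of isolate_73 and isolate_14 is the node subtending (((isolate_57,((isolate_80,isolate_24),isolate_14)),((isolate_39,isolate_82),isolate_81)),(((isolate_78,isolate_73),((isolate_32,(isolate_59,isolate_4)),(isolate_11,isolate_53))),isolate_21)).
That clade contains 15 terminal taxa: isolate_11, isolate_14, isolate_21, isolate_24, isolate_32, isolate_39, isolate_4, isolate_53, isolate_57, isolate_59, isolate_73, isolate_78, isolate_80, isolate_81, isolate_82.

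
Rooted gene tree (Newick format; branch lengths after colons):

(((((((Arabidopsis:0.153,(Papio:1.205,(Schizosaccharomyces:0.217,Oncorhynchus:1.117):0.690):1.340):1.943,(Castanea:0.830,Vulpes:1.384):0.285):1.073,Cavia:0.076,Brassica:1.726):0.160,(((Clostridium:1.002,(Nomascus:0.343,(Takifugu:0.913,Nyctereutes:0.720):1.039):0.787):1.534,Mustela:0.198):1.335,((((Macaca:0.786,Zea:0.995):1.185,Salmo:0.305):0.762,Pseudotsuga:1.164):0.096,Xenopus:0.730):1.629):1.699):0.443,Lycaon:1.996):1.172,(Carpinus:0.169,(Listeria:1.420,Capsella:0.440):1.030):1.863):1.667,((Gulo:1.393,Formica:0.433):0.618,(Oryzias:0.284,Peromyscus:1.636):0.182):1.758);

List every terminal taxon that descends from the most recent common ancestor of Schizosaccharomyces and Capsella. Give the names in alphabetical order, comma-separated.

Arabidopsis, Brassica, Capsella, Carpinus, Castanea, Cavia, Clostridium, Listeria, Lycaon, Macaca, Mustela, Nomascus, Nyctereutes, Oncorhynchus, Papio, Pseudotsuga, Salmo, Schizosaccharomyces, Takifugu, Vulpes, Xenopus, Zea

Tracing Schizosaccharomyces: it sits inside (Schizosaccharomyces,Oncorhynchus).
Tracing Capsella: it sits inside (Listeria,Capsella).
The smallest clade enclosing both is ((((((Arabidopsis,(Papio,(Schizosaccharomyces,Oncorhynchus))),(Castanea,Vulpes)),Cavia,Brassica),(((Clostridium,(Nomascus,(Takifugu,Nyctereutes))),Mustela),((((Macaca,Zea),Salmo),Pseudotsuga),Xenopus))),Lycaon),(Carpinus,(Listeria,Capsella))); the answer is its 22 terminal taxa in alphabetical order.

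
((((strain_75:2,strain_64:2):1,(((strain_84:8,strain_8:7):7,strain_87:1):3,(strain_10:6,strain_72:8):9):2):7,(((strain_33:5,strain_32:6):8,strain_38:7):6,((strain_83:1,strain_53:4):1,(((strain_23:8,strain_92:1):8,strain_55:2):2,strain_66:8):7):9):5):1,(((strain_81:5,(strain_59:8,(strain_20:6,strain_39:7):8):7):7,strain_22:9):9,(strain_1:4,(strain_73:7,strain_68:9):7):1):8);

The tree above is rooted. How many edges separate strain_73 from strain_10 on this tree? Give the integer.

The MRCA of strain_73 and strain_10 is the root of the tree.
From strain_73 up to that node: 4 branches. From strain_10 up to the same node: 5 branches. Total: 4 + 5 = 9.

9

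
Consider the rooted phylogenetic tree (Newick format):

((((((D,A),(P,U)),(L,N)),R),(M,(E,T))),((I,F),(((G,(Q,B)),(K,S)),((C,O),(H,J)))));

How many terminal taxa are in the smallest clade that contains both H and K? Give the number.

9

The MRCA of H and K is the node subtending (((G,(Q,B)),(K,S)),((C,O),(H,J))).
That clade contains 9 terminal taxa: B, C, G, H, J, K, O, Q, S.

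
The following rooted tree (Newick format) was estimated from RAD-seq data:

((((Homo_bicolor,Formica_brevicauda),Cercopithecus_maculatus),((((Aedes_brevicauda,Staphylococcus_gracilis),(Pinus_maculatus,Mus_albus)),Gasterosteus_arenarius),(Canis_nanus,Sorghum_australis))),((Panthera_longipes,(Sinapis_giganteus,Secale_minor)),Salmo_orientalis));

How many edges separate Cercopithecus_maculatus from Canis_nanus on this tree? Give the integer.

5

The MRCA of Cercopithecus_maculatus and Canis_nanus is the node subtending (((Homo_bicolor,Formica_brevicauda),Cercopithecus_maculatus),((((Aedes_brevicauda,Staphylococcus_gracilis),(Pinus_maculatus,Mus_albus)),Gasterosteus_arenarius),(Canis_nanus,Sorghum_australis))).
From Cercopithecus_maculatus up to that node: 2 branches. From Canis_nanus up to the same node: 3 branches. Total: 2 + 3 = 5.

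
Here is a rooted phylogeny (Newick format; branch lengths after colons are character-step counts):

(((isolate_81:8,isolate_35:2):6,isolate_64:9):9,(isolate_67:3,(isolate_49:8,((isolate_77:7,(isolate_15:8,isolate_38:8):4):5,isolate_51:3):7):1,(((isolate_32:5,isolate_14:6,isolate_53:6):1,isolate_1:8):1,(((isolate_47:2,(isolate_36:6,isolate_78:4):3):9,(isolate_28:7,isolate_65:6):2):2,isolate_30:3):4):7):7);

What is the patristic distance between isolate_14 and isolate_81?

The path runs isolate_14 → … → MRCA → … → isolate_81; the MRCA is the root of the tree.
Branch lengths along that path: 6 + 1 + 1 + 7 + 7 + 9 + 6 + 8 = 45.

45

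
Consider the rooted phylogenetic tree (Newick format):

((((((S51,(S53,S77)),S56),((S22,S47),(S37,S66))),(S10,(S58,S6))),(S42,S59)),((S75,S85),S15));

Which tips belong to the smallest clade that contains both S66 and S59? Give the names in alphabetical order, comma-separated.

S10, S22, S37, S42, S47, S51, S53, S56, S58, S59, S6, S66, S77

Tracing S66: it sits inside (S37,S66).
Tracing S59: it sits inside (S42,S59).
The smallest clade enclosing both is (((((S51,(S53,S77)),S56),((S22,S47),(S37,S66))),(S10,(S58,S6))),(S42,S59)); the answer is its 13 terminal taxa in alphabetical order.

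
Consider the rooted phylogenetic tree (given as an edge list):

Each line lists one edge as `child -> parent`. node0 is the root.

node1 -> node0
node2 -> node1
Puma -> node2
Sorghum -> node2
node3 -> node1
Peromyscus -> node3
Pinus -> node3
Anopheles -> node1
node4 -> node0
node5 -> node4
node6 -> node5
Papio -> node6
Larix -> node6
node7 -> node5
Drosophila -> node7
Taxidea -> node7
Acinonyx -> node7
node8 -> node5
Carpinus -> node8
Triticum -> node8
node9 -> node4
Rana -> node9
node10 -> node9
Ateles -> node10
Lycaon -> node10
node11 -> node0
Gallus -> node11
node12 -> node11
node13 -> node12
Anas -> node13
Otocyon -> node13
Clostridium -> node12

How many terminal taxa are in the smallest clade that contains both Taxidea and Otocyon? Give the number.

19

The MRCA of Taxidea and Otocyon is the root, so the clade is the entire tree.
That clade contains 19 terminal taxa: Acinonyx, Anas, Anopheles, Ateles, Carpinus, Clostridium, Drosophila, Gallus, Larix, Lycaon, Otocyon, Papio, Peromyscus, Pinus, Puma, Rana, Sorghum, Taxidea, Triticum.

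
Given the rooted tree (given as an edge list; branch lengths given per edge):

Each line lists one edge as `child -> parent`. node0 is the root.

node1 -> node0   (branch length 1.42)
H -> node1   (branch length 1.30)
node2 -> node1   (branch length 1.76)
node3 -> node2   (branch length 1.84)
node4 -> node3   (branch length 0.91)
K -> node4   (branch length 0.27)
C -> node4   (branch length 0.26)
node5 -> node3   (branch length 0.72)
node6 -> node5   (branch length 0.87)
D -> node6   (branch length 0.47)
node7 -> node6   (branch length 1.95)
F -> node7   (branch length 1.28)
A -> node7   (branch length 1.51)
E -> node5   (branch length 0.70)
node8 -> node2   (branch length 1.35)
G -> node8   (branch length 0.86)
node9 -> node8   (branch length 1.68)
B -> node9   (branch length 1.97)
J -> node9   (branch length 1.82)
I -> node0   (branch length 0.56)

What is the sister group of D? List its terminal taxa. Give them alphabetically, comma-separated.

A, F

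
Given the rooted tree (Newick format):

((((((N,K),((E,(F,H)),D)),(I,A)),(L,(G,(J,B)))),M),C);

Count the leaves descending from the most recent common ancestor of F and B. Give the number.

12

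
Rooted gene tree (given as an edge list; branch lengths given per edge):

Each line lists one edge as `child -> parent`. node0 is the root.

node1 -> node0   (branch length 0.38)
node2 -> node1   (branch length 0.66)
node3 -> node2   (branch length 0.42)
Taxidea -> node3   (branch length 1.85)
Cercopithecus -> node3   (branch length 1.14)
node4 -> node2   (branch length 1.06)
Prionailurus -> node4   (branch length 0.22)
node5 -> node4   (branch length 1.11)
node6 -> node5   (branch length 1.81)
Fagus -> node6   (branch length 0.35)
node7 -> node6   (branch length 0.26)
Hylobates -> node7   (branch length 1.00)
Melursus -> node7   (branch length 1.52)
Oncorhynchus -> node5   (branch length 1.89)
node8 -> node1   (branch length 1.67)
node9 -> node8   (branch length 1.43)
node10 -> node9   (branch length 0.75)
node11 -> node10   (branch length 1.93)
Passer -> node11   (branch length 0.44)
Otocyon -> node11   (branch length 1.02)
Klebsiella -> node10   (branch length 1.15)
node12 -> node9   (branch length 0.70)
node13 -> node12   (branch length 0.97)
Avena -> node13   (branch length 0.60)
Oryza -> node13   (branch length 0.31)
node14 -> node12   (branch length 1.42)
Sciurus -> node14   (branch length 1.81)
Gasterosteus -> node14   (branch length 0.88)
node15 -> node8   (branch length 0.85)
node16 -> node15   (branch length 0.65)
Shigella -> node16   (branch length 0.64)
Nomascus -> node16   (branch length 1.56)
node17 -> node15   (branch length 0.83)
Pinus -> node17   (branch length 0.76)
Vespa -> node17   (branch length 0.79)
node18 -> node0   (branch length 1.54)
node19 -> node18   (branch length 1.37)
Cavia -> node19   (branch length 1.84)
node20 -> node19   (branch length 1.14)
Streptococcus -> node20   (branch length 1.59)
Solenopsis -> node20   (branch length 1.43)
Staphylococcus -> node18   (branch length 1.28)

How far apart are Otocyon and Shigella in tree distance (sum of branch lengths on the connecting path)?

The path runs Otocyon → … → MRCA → … → Shigella; the MRCA is the node subtending ((((Passer,Otocyon),Klebsiella),((Avena,Oryza),(Sciurus,Gasterosteus))),((Shigella,Nomascus),(Pinus,Vespa))).
Branch lengths along that path: 1.02 + 1.93 + 0.75 + 1.43 + 0.85 + 0.65 + 0.64 = 7.27.

7.27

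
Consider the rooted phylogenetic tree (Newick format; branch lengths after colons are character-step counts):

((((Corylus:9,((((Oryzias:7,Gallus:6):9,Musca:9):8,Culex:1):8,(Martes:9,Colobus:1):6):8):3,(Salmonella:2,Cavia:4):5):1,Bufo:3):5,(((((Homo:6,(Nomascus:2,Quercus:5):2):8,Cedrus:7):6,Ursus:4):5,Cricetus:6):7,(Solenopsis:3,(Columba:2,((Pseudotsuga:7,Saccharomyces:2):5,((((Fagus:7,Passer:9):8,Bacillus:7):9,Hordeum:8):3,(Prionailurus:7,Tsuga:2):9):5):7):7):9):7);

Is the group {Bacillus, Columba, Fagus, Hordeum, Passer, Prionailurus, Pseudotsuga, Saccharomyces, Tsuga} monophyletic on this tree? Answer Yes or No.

The most recent common ancestor of these taxa subtends (Columba,((Pseudotsuga,Saccharomyces),((((Fagus,Passer),Bacillus),Hordeum),(Prionailurus,Tsuga)))).
That clade has exactly 9 tips — every listed taxon and nothing else — so the group is monophyletic.

Yes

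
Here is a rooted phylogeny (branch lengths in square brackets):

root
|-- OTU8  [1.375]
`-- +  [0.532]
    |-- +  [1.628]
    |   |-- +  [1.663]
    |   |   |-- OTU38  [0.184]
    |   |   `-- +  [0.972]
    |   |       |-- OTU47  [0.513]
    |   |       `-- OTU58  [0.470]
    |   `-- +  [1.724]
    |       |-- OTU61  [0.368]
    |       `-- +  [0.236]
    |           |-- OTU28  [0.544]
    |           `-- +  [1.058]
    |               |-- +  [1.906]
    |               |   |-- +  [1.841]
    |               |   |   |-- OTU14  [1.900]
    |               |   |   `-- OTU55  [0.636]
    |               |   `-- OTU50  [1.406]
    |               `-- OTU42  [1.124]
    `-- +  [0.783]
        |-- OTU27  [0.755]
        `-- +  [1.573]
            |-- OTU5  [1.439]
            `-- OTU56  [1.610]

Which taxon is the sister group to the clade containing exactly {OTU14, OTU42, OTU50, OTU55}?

OTU28

The clade containing exactly {OTU14, OTU42, OTU50, OTU55} attaches to the tree at the node subtending (OTU28,(((OTU14,OTU55),OTU50),OTU42)).
The other lineage descending from that same node — the sister group — is the single tip OTU28.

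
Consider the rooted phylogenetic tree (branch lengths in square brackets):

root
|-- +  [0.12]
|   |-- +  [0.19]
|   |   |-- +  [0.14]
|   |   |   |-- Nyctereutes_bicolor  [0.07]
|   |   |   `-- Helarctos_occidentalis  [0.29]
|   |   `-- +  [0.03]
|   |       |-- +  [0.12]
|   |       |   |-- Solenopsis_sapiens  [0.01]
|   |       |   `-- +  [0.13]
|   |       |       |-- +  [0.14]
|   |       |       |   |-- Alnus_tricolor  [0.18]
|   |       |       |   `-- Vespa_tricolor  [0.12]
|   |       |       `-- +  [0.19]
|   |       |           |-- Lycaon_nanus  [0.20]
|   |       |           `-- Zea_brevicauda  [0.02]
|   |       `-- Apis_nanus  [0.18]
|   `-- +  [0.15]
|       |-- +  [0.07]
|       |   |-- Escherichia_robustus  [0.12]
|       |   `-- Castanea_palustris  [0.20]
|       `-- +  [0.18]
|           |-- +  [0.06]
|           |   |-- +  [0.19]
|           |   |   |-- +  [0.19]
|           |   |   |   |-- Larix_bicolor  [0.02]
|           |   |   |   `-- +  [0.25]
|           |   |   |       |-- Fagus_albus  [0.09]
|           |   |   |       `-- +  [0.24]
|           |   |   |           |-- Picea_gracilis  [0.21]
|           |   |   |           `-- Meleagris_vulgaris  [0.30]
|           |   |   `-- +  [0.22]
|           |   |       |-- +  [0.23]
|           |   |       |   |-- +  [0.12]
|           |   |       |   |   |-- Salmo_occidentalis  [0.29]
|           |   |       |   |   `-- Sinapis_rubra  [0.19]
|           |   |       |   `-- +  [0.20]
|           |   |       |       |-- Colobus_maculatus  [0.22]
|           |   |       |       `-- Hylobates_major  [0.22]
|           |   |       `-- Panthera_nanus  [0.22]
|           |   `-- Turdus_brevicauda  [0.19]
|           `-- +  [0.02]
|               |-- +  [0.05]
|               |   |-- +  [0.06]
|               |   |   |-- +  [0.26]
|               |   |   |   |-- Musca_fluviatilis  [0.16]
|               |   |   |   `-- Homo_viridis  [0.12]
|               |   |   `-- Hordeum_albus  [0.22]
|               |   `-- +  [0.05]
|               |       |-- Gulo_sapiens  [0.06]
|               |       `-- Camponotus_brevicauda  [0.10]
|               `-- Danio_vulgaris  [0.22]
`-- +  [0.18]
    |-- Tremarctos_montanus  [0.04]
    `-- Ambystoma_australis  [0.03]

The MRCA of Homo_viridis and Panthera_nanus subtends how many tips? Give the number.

16

The MRCA of Homo_viridis and Panthera_nanus is the node subtending ((((Larix_bicolor,(Fagus_albus,(Picea_gracilis,Meleagris_vulgaris))),(((Salmo_occidentalis,Sinapis_rubra),(Colobus_maculatus,Hylobates_major)),Panthera_nanus)),Turdus_brevicauda),((((Musca_fluviatilis,Homo_viridis),Hordeum_albus),(Gulo_sapiens,Camponotus_brevicauda)),Danio_vulgaris)).
That clade contains 16 terminal taxa: Camponotus_brevicauda, Colobus_maculatus, Danio_vulgaris, Fagus_albus, Gulo_sapiens, Homo_viridis, Hordeum_albus, Hylobates_major, Larix_bicolor, Meleagris_vulgaris, Musca_fluviatilis, Panthera_nanus, Picea_gracilis, Salmo_occidentalis, Sinapis_rubra, Turdus_brevicauda.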